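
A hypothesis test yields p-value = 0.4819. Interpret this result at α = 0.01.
Since p = 0.4819 > α = 0.01, fail to reject H₀.
There is insufficient evidence to reject the null hypothesis; the result is not statistically significant at the 0.01 level.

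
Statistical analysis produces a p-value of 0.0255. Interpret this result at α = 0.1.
Since p = 0.0255 < α = 0.1, reject H₀.
There is sufficient evidence to reject the null hypothesis; the result is statistically significant at the 0.1 level.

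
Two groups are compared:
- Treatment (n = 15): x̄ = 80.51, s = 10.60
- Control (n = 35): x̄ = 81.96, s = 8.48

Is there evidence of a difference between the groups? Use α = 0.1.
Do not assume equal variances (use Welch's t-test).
Welch's two-sample t-test:
H₀: μ₁ = μ₂
H₁: μ₁ ≠ μ₂
s₁²/n₁ = 10.60²/15 = 7.4907,  s₂²/n₂ = 8.48²/35 = 2.0546
SE = √(s₁²/n₁ + s₂²/n₂) = √(7.4907 + 2.0546) = 3.0895
df (Welch-Satterthwaite) = (s₁²/n₁ + s₂²/n₂)² / [(s₁²/n₁)²/(n₁-1) + (s₂²/n₂)²/(n₂-1)] ≈ 22.05
t = (x̄₁ - x̄₂) / SE = (80.51 - 81.96) / 3.0895 = -1.45 / 3.0895 = -0.469
p-value = 0.6434

Since p-value > α = 0.1, we fail to reject H₀.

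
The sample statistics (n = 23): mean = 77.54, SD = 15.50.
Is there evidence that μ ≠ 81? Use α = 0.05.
One-sample t-test:
H₀: μ = 81
H₁: μ ≠ 81
df = n - 1 = 22
t = (x̄ - μ₀) / (s/√n) = (77.54 - 81) / (15.50/√23) = -1.071
p-value = 0.2960

Since p-value > α = 0.05, we fail to reject H₀.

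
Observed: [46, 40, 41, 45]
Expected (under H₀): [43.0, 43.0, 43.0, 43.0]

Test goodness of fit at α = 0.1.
Chi-square goodness of fit test:
H₀: observed counts match expected distribution
H₁: observed counts differ from expected distribution
df = k - 1 = 3
χ² = Σ(O - E)²/E
   = (46 - 43.0)²/43.0 + (40 - 43.0)²/43.0 + (41 - 43.0)²/43.0 + (45 - 43.0)²/43.0
   = 0.209 + 0.209 + 0.093 + 0.093
   = 0.60
p-value = 0.8954

Since p-value > α = 0.1, we fail to reject H₀.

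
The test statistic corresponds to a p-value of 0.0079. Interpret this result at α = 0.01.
Since p = 0.0079 < α = 0.01, reject H₀.
There is sufficient evidence to reject the null hypothesis; the result is statistically significant at the 0.01 level.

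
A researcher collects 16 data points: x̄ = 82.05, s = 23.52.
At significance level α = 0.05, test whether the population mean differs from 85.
One-sample t-test:
H₀: μ = 85
H₁: μ ≠ 85
df = n - 1 = 15
t = (x̄ - μ₀) / (s/√n) = (82.05 - 85) / (23.52/√16) = -0.502
p-value = 0.6232

Since p-value > α = 0.05, we fail to reject H₀.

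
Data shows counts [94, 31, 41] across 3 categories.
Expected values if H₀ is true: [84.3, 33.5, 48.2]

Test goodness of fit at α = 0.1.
Chi-square goodness of fit test:
H₀: observed counts match expected distribution
H₁: observed counts differ from expected distribution
df = k - 1 = 2
χ² = Σ(O - E)²/E
   = (94 - 84.3)²/84.3 + (31 - 33.5)²/33.5 + (41 - 48.2)²/48.2
   = 1.116 + 0.187 + 1.076
   = 2.38
p-value = 0.3045

Since p-value > α = 0.1, we fail to reject H₀.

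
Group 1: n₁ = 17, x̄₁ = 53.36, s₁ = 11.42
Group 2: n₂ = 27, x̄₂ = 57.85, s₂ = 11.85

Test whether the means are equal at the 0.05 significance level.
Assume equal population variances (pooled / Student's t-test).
Student's two-sample t-test (equal variances):
H₀: μ₁ = μ₂
H₁: μ₁ ≠ μ₂
df = n₁ + n₂ - 2 = 42
Pooled variance s_p² = [(n₁-1)s₁² + (n₂-1)s₂²] / (n₁ + n₂ - 2) = [(16)(11.42²) + (26)(11.85²)] / 42 = 136.6107
SE = √(s_p²(1/n₁ + 1/n₂)) = √(136.6107 × (1/17 + 1/27)) = 3.6188
t = (x̄₁ - x̄₂) / SE = (53.36 - 57.85) / 3.6188 = -4.49 / 3.6188 = -1.241
p-value = 0.2216

Since p-value > α = 0.05, we fail to reject H₀.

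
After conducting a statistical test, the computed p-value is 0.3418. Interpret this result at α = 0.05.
Since p = 0.3418 > α = 0.05, fail to reject H₀.
There is insufficient evidence to reject the null hypothesis; the result is not statistically significant at the 0.05 level.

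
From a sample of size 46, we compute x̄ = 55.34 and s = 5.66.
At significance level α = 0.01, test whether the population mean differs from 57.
One-sample t-test:
H₀: μ = 57
H₁: μ ≠ 57
df = n - 1 = 45
t = (x̄ - μ₀) / (s/√n) = (55.34 - 57) / (5.66/√46) = -1.989
p-value = 0.0528

Since p-value > α = 0.01, we fail to reject H₀.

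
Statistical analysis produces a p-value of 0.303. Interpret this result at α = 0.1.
Since p = 0.303 > α = 0.1, fail to reject H₀.
There is insufficient evidence to reject the null hypothesis; the result is not statistically significant at the 0.1 level.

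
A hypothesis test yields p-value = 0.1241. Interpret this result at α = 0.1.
Since p = 0.1241 > α = 0.1, fail to reject H₀.
There is insufficient evidence to reject the null hypothesis; the result is not statistically significant at the 0.1 level.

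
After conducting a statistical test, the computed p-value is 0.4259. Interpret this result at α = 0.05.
Since p = 0.4259 > α = 0.05, fail to reject H₀.
There is insufficient evidence to reject the null hypothesis; the result is not statistically significant at the 0.05 level.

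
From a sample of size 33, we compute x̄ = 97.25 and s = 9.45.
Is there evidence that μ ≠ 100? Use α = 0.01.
One-sample t-test:
H₀: μ = 100
H₁: μ ≠ 100
df = n - 1 = 32
t = (x̄ - μ₀) / (s/√n) = (97.25 - 100) / (9.45/√33) = -1.672
p-value = 0.1043

Since p-value > α = 0.01, we fail to reject H₀.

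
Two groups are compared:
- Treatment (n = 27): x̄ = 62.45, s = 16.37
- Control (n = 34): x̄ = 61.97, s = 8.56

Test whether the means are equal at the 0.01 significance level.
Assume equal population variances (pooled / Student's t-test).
Student's two-sample t-test (equal variances):
H₀: μ₁ = μ₂
H₁: μ₁ ≠ μ₂
df = n₁ + n₂ - 2 = 59
Pooled variance s_p² = [(n₁-1)s₁² + (n₂-1)s₂²] / (n₁ + n₂ - 2) = [(26)(16.37²) + (33)(8.56²)] / 59 = 159.0751
SE = √(s_p²(1/n₁ + 1/n₂)) = √(159.0751 × (1/27 + 1/34)) = 3.2512
t = (x̄₁ - x̄₂) / SE = (62.45 - 61.97) / 3.2512 = 0.48 / 3.2512 = 0.148
p-value = 0.8831

Since p-value > α = 0.01, we fail to reject H₀.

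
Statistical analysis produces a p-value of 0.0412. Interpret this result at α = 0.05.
Since p = 0.0412 < α = 0.05, reject H₀.
There is sufficient evidence to reject the null hypothesis; the result is statistically significant at the 0.05 level.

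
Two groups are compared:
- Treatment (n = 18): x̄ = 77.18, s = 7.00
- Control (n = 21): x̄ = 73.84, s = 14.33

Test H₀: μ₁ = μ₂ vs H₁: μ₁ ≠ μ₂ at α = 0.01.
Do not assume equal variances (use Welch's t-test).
Welch's two-sample t-test:
H₀: μ₁ = μ₂
H₁: μ₁ ≠ μ₂
s₁²/n₁ = 7.00²/18 = 2.7222,  s₂²/n₂ = 14.33²/21 = 9.7785
SE = √(s₁²/n₁ + s₂²/n₂) = √(2.7222 + 9.7785) = 3.5356
df (Welch-Satterthwaite) = (s₁²/n₁ + s₂²/n₂)² / [(s₁²/n₁)²/(n₁-1) + (s₂²/n₂)²/(n₂-1)] ≈ 29.95
t = (x̄₁ - x̄₂) / SE = (77.18 - 73.84) / 3.5356 = 3.34 / 3.5356 = 0.945
p-value = 0.3524

Since p-value > α = 0.01, we fail to reject H₀.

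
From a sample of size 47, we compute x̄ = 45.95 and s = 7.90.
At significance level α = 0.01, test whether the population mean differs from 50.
One-sample t-test:
H₀: μ = 50
H₁: μ ≠ 50
df = n - 1 = 46
t = (x̄ - μ₀) / (s/√n) = (45.95 - 50) / (7.90/√47) = -3.515
p-value = 0.0010

Since p-value < α = 0.01, we reject H₀.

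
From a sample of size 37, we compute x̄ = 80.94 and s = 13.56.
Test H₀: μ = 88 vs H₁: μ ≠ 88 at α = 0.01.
One-sample t-test:
H₀: μ = 88
H₁: μ ≠ 88
df = n - 1 = 36
t = (x̄ - μ₀) / (s/√n) = (80.94 - 88) / (13.56/√37) = -3.167
p-value = 0.0031

Since p-value < α = 0.01, we reject H₀.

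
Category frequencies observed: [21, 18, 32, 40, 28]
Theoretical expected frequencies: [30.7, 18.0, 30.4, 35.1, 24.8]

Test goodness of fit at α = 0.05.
Chi-square goodness of fit test:
H₀: observed counts match expected distribution
H₁: observed counts differ from expected distribution
df = k - 1 = 4
χ² = Σ(O - E)²/E
   = (21 - 30.7)²/30.7 + (18 - 18.0)²/18.0 + (32 - 30.4)²/30.4 + (40 - 35.1)²/35.1 + (28 - 24.8)²/24.8
   = 3.065 + 0.000 + 0.084 + 0.684 + 0.413
   = 4.25
p-value = 0.3737

Since p-value > α = 0.05, we fail to reject H₀.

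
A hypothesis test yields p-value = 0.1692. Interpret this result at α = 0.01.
Since p = 0.1692 > α = 0.01, fail to reject H₀.
There is insufficient evidence to reject the null hypothesis; the result is not statistically significant at the 0.01 level.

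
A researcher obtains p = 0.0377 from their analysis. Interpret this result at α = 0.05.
Since p = 0.0377 < α = 0.05, reject H₀.
There is sufficient evidence to reject the null hypothesis; the result is statistically significant at the 0.05 level.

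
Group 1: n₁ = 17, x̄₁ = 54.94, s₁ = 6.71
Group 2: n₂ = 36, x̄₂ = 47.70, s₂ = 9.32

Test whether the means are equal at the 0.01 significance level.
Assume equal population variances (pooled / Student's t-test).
Student's two-sample t-test (equal variances):
H₀: μ₁ = μ₂
H₁: μ₁ ≠ μ₂
df = n₁ + n₂ - 2 = 51
Pooled variance s_p² = [(n₁-1)s₁² + (n₂-1)s₂²] / (n₁ + n₂ - 2) = [(16)(6.71²) + (35)(9.32²)] / 51 = 73.7367
SE = √(s_p²(1/n₁ + 1/n₂)) = √(73.7367 × (1/17 + 1/36)) = 2.5270
t = (x̄₁ - x̄₂) / SE = (54.94 - 47.70) / 2.5270 = 7.24 / 2.5270 = 2.865
p-value = 0.0060

Since p-value < α = 0.01, we reject H₀.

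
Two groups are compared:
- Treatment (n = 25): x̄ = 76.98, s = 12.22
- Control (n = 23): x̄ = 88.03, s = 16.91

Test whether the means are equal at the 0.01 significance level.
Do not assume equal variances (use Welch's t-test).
Welch's two-sample t-test:
H₀: μ₁ = μ₂
H₁: μ₁ ≠ μ₂
s₁²/n₁ = 12.22²/25 = 5.9731,  s₂²/n₂ = 16.91²/23 = 12.4325
SE = √(s₁²/n₁ + s₂²/n₂) = √(5.9731 + 12.4325) = 4.2902
df (Welch-Satterthwaite) = (s₁²/n₁ + s₂²/n₂)² / [(s₁²/n₁)²/(n₁-1) + (s₂²/n₂)²/(n₂-1)] ≈ 39.80
t = (x̄₁ - x̄₂) / SE = (76.98 - 88.03) / 4.2902 = -11.05 / 4.2902 = -2.576
p-value = 0.0138

Since p-value > α = 0.01, we fail to reject H₀.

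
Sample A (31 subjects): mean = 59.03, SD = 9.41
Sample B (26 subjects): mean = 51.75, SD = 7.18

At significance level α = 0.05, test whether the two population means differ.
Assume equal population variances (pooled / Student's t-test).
Student's two-sample t-test (equal variances):
H₀: μ₁ = μ₂
H₁: μ₁ ≠ μ₂
df = n₁ + n₂ - 2 = 55
Pooled variance s_p² = [(n₁-1)s₁² + (n₂-1)s₂²] / (n₁ + n₂ - 2) = [(30)(9.41²) + (25)(7.18²)] / 55 = 71.7319
SE = √(s_p²(1/n₁ + 1/n₂)) = √(71.7319 × (1/31 + 1/26)) = 2.2523
t = (x̄₁ - x̄₂) / SE = (59.03 - 51.75) / 2.2523 = 7.28 / 2.2523 = 3.232
p-value = 0.0021

Since p-value < α = 0.05, we reject H₀.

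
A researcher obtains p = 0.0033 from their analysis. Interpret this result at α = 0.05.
Since p = 0.0033 < α = 0.05, reject H₀.
There is sufficient evidence to reject the null hypothesis; the result is statistically significant at the 0.05 level.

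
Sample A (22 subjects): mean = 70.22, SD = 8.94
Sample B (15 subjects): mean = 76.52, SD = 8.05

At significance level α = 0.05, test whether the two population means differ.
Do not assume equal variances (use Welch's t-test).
Welch's two-sample t-test:
H₀: μ₁ = μ₂
H₁: μ₁ ≠ μ₂
s₁²/n₁ = 8.94²/22 = 3.6329,  s₂²/n₂ = 8.05²/15 = 4.3202
SE = √(s₁²/n₁ + s₂²/n₂) = √(3.6329 + 4.3202) = 2.8201
df (Welch-Satterthwaite) = (s₁²/n₁ + s₂²/n₂)² / [(s₁²/n₁)²/(n₁-1) + (s₂²/n₂)²/(n₂-1)] ≈ 32.24
t = (x̄₁ - x̄₂) / SE = (70.22 - 76.52) / 2.8201 = -6.30 / 2.8201 = -2.234
p-value = 0.0325

Since p-value < α = 0.05, we reject H₀.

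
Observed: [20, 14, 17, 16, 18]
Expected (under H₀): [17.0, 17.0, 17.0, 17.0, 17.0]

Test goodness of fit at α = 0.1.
Chi-square goodness of fit test:
H₀: observed counts match expected distribution
H₁: observed counts differ from expected distribution
df = k - 1 = 4
χ² = Σ(O - E)²/E
   = (20 - 17.0)²/17.0 + (14 - 17.0)²/17.0 + (17 - 17.0)²/17.0 + (16 - 17.0)²/17.0 + (18 - 17.0)²/17.0
   = 0.529 + 0.529 + 0.000 + 0.059 + 0.059
   = 1.18
p-value = 0.8820

Since p-value > α = 0.1, we fail to reject H₀.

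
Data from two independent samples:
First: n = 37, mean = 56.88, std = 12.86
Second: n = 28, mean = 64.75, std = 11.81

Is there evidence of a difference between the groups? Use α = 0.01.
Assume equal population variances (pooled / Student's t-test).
Student's two-sample t-test (equal variances):
H₀: μ₁ = μ₂
H₁: μ₁ ≠ μ₂
df = n₁ + n₂ - 2 = 63
Pooled variance s_p² = [(n₁-1)s₁² + (n₂-1)s₂²] / (n₁ + n₂ - 2) = [(36)(12.86²) + (27)(11.81²)] / 63 = 154.2781
SE = √(s_p²(1/n₁ + 1/n₂)) = √(154.2781 × (1/37 + 1/28)) = 3.1112
t = (x̄₁ - x̄₂) / SE = (56.88 - 64.75) / 3.1112 = -7.87 / 3.1112 = -2.530
p-value = 0.0139

Since p-value > α = 0.01, we fail to reject H₀.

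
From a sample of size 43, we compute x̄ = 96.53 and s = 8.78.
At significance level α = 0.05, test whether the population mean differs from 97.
One-sample t-test:
H₀: μ = 97
H₁: μ ≠ 97
df = n - 1 = 42
t = (x̄ - μ₀) / (s/√n) = (96.53 - 97) / (8.78/√43) = -0.351
p-value = 0.7273

Since p-value > α = 0.05, we fail to reject H₀.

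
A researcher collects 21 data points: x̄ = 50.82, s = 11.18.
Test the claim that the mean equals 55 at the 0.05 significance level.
One-sample t-test:
H₀: μ = 55
H₁: μ ≠ 55
df = n - 1 = 20
t = (x̄ - μ₀) / (s/√n) = (50.82 - 55) / (11.18/√21) = -1.713
p-value = 0.1021

Since p-value > α = 0.05, we fail to reject H₀.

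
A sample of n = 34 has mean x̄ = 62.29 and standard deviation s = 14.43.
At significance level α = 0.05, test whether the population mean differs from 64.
One-sample t-test:
H₀: μ = 64
H₁: μ ≠ 64
df = n - 1 = 33
t = (x̄ - μ₀) / (s/√n) = (62.29 - 64) / (14.43/√34) = -0.691
p-value = 0.4944

Since p-value > α = 0.05, we fail to reject H₀.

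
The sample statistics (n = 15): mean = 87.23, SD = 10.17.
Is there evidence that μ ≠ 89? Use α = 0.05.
One-sample t-test:
H₀: μ = 89
H₁: μ ≠ 89
df = n - 1 = 14
t = (x̄ - μ₀) / (s/√n) = (87.23 - 89) / (10.17/√15) = -0.674
p-value = 0.5113

Since p-value > α = 0.05, we fail to reject H₀.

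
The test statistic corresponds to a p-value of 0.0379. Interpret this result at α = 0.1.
Since p = 0.0379 < α = 0.1, reject H₀.
There is sufficient evidence to reject the null hypothesis; the result is statistically significant at the 0.1 level.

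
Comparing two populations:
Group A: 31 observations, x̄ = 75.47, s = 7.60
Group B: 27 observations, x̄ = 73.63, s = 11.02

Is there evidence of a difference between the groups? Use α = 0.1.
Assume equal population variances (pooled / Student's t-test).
Student's two-sample t-test (equal variances):
H₀: μ₁ = μ₂
H₁: μ₁ ≠ μ₂
df = n₁ + n₂ - 2 = 56
Pooled variance s_p² = [(n₁-1)s₁² + (n₂-1)s₂²] / (n₁ + n₂ - 2) = [(30)(7.60²) + (26)(11.02²)] / 56 = 87.3259
SE = √(s_p²(1/n₁ + 1/n₂)) = √(87.3259 × (1/31 + 1/27)) = 2.4599
t = (x̄₁ - x̄₂) / SE = (75.47 - 73.63) / 2.4599 = 1.84 / 2.4599 = 0.748
p-value = 0.4576

Since p-value > α = 0.1, we fail to reject H₀.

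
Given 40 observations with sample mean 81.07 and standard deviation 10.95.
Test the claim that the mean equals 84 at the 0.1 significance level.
One-sample t-test:
H₀: μ = 84
H₁: μ ≠ 84
df = n - 1 = 39
t = (x̄ - μ₀) / (s/√n) = (81.07 - 84) / (10.95/√40) = -1.692
p-value = 0.0986

Since p-value < α = 0.1, we reject H₀.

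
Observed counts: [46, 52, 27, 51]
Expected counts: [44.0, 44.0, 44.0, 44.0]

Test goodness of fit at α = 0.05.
Chi-square goodness of fit test:
H₀: observed counts match expected distribution
H₁: observed counts differ from expected distribution
df = k - 1 = 3
χ² = Σ(O - E)²/E
   = (46 - 44.0)²/44.0 + (52 - 44.0)²/44.0 + (27 - 44.0)²/44.0 + (51 - 44.0)²/44.0
   = 0.091 + 1.455 + 6.568 + 1.114
   = 9.23
p-value = 0.0264

Since p-value < α = 0.05, we reject H₀.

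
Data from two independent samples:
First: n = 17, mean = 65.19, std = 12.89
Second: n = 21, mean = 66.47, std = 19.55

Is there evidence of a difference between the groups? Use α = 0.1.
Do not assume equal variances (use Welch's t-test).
Welch's two-sample t-test:
H₀: μ₁ = μ₂
H₁: μ₁ ≠ μ₂
s₁²/n₁ = 12.89²/17 = 9.7737,  s₂²/n₂ = 19.55²/21 = 18.2001
SE = √(s₁²/n₁ + s₂²/n₂) = √(9.7737 + 18.2001) = 5.2890
df (Welch-Satterthwaite) = (s₁²/n₁ + s₂²/n₂)² / [(s₁²/n₁)²/(n₁-1) + (s₂²/n₂)²/(n₂-1)] ≈ 34.73
t = (x̄₁ - x̄₂) / SE = (65.19 - 66.47) / 5.2890 = -1.28 / 5.2890 = -0.242
p-value = 0.8102

Since p-value > α = 0.1, we fail to reject H₀.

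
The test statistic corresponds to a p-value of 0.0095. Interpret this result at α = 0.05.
Since p = 0.0095 < α = 0.05, reject H₀.
There is sufficient evidence to reject the null hypothesis; the result is statistically significant at the 0.05 level.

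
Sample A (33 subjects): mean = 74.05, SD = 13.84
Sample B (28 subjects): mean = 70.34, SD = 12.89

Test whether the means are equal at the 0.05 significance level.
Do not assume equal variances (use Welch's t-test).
Welch's two-sample t-test:
H₀: μ₁ = μ₂
H₁: μ₁ ≠ μ₂
s₁²/n₁ = 13.84²/33 = 5.8044,  s₂²/n₂ = 12.89²/28 = 5.9340
SE = √(s₁²/n₁ + s₂²/n₂) = √(5.8044 + 5.9340) = 3.4261
df (Welch-Satterthwaite) = (s₁²/n₁ + s₂²/n₂)² / [(s₁²/n₁)²/(n₁-1) + (s₂²/n₂)²/(n₂-1)] ≈ 58.46
t = (x̄₁ - x̄₂) / SE = (74.05 - 70.34) / 3.4261 = 3.71 / 3.4261 = 1.083
p-value = 0.2833

Since p-value > α = 0.05, we fail to reject H₀.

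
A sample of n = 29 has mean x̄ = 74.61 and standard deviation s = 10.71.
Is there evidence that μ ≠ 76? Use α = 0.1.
One-sample t-test:
H₀: μ = 76
H₁: μ ≠ 76
df = n - 1 = 28
t = (x̄ - μ₀) / (s/√n) = (74.61 - 76) / (10.71/√29) = -0.699
p-value = 0.4904

Since p-value > α = 0.1, we fail to reject H₀.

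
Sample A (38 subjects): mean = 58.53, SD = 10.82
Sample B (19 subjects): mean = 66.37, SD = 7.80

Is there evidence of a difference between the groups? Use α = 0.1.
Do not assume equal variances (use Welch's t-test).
Welch's two-sample t-test:
H₀: μ₁ = μ₂
H₁: μ₁ ≠ μ₂
s₁²/n₁ = 10.82²/38 = 3.0809,  s₂²/n₂ = 7.80²/19 = 3.2021
SE = √(s₁²/n₁ + s₂²/n₂) = √(3.0809 + 3.2021) = 2.5066
df (Welch-Satterthwaite) = (s₁²/n₁ + s₂²/n₂)² / [(s₁²/n₁)²/(n₁-1) + (s₂²/n₂)²/(n₂-1)] ≈ 47.78
t = (x̄₁ - x̄₂) / SE = (58.53 - 66.37) / 2.5066 = -7.84 / 2.5066 = -3.128
p-value = 0.0030

Since p-value < α = 0.1, we reject H₀.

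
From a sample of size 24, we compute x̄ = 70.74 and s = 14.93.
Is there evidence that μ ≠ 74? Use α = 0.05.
One-sample t-test:
H₀: μ = 74
H₁: μ ≠ 74
df = n - 1 = 23
t = (x̄ - μ₀) / (s/√n) = (70.74 - 74) / (14.93/√24) = -1.070
p-value = 0.2959

Since p-value > α = 0.05, we fail to reject H₀.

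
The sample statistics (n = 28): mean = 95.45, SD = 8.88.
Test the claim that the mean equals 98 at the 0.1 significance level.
One-sample t-test:
H₀: μ = 98
H₁: μ ≠ 98
df = n - 1 = 27
t = (x̄ - μ₀) / (s/√n) = (95.45 - 98) / (8.88/√28) = -1.520
p-value = 0.1403

Since p-value > α = 0.1, we fail to reject H₀.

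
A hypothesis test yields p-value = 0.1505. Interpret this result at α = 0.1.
Since p = 0.1505 > α = 0.1, fail to reject H₀.
There is insufficient evidence to reject the null hypothesis; the result is not statistically significant at the 0.1 level.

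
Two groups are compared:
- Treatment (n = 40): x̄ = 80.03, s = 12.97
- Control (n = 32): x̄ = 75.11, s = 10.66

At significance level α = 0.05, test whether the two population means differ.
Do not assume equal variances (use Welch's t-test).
Welch's two-sample t-test:
H₀: μ₁ = μ₂
H₁: μ₁ ≠ μ₂
s₁²/n₁ = 12.97²/40 = 4.2055,  s₂²/n₂ = 10.66²/32 = 3.5511
SE = √(s₁²/n₁ + s₂²/n₂) = √(4.2055 + 3.5511) = 2.7851
df (Welch-Satterthwaite) = (s₁²/n₁ + s₂²/n₂)² / [(s₁²/n₁)²/(n₁-1) + (s₂²/n₂)²/(n₂-1)] ≈ 69.94
t = (x̄₁ - x̄₂) / SE = (80.03 - 75.11) / 2.7851 = 4.92 / 2.7851 = 1.767
p-value = 0.0817

Since p-value > α = 0.05, we fail to reject H₀.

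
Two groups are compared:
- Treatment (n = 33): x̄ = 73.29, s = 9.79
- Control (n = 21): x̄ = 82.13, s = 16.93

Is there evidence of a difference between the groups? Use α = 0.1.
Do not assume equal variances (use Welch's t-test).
Welch's two-sample t-test:
H₀: μ₁ = μ₂
H₁: μ₁ ≠ μ₂
s₁²/n₁ = 9.79²/33 = 2.9044,  s₂²/n₂ = 16.93²/21 = 13.6488
SE = √(s₁²/n₁ + s₂²/n₂) = √(2.9044 + 13.6488) = 4.0686
df (Welch-Satterthwaite) = (s₁²/n₁ + s₂²/n₂)² / [(s₁²/n₁)²/(n₁-1) + (s₂²/n₂)²/(n₂-1)] ≈ 28.61
t = (x̄₁ - x̄₂) / SE = (73.29 - 82.13) / 4.0686 = -8.84 / 4.0686 = -2.173
p-value = 0.0382

Since p-value < α = 0.1, we reject H₀.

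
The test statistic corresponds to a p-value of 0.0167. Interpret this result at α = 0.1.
Since p = 0.0167 < α = 0.1, reject H₀.
There is sufficient evidence to reject the null hypothesis; the result is statistically significant at the 0.1 level.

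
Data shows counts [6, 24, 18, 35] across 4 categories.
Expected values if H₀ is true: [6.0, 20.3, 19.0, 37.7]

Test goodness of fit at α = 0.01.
Chi-square goodness of fit test:
H₀: observed counts match expected distribution
H₁: observed counts differ from expected distribution
df = k - 1 = 3
χ² = Σ(O - E)²/E
   = (6 - 6.0)²/6.0 + (24 - 20.3)²/20.3 + (18 - 19.0)²/19.0 + (35 - 37.7)²/37.7
   = 0.000 + 0.674 + 0.053 + 0.193
   = 0.92
p-value = 0.8205

Since p-value > α = 0.01, we fail to reject H₀.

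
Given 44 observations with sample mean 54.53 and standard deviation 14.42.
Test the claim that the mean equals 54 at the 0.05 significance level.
One-sample t-test:
H₀: μ = 54
H₁: μ ≠ 54
df = n - 1 = 43
t = (x̄ - μ₀) / (s/√n) = (54.53 - 54) / (14.42/√44) = 0.244
p-value = 0.8085

Since p-value > α = 0.05, we fail to reject H₀.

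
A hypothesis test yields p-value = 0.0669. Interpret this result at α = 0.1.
Since p = 0.0669 < α = 0.1, reject H₀.
There is sufficient evidence to reject the null hypothesis; the result is statistically significant at the 0.1 level.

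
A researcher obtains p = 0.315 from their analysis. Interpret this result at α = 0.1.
Since p = 0.315 > α = 0.1, fail to reject H₀.
There is insufficient evidence to reject the null hypothesis; the result is not statistically significant at the 0.1 level.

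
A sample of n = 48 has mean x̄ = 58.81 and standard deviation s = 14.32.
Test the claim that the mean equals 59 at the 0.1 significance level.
One-sample t-test:
H₀: μ = 59
H₁: μ ≠ 59
df = n - 1 = 47
t = (x̄ - μ₀) / (s/√n) = (58.81 - 59) / (14.32/√48) = -0.092
p-value = 0.9271

Since p-value > α = 0.1, we fail to reject H₀.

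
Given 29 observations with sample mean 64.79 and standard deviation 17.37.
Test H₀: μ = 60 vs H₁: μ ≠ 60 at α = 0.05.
One-sample t-test:
H₀: μ = 60
H₁: μ ≠ 60
df = n - 1 = 28
t = (x̄ - μ₀) / (s/√n) = (64.79 - 60) / (17.37/√29) = 1.485
p-value = 0.1487

Since p-value > α = 0.05, we fail to reject H₀.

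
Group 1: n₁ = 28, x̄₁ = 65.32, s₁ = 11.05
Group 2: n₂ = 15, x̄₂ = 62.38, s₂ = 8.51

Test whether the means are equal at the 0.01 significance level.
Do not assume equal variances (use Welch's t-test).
Welch's two-sample t-test:
H₀: μ₁ = μ₂
H₁: μ₁ ≠ μ₂
s₁²/n₁ = 11.05²/28 = 4.3608,  s₂²/n₂ = 8.51²/15 = 4.8280
SE = √(s₁²/n₁ + s₂²/n₂) = √(4.3608 + 4.8280) = 3.0313
df (Welch-Satterthwaite) = (s₁²/n₁ + s₂²/n₂)² / [(s₁²/n₁)²/(n₁-1) + (s₂²/n₂)²/(n₂-1)] ≈ 35.64
t = (x̄₁ - x̄₂) / SE = (65.32 - 62.38) / 3.0313 = 2.94 / 3.0313 = 0.970
p-value = 0.3386

Since p-value > α = 0.01, we fail to reject H₀.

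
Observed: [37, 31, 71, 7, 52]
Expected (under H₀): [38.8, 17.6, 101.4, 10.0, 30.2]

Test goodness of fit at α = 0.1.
Chi-square goodness of fit test:
H₀: observed counts match expected distribution
H₁: observed counts differ from expected distribution
df = k - 1 = 4
χ² = Σ(O - E)²/E
   = (37 - 38.8)²/38.8 + (31 - 17.6)²/17.6 + (71 - 101.4)²/101.4 + (7 - 10.0)²/10.0 + (52 - 30.2)²/30.2
   = 0.084 + 10.202 + 9.114 + 0.900 + 15.736
   = 36.04
p-value < 0.0001

Since p-value < α = 0.1, we reject H₀.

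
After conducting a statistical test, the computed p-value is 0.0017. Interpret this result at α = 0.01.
Since p = 0.0017 < α = 0.01, reject H₀.
There is sufficient evidence to reject the null hypothesis; the result is statistically significant at the 0.01 level.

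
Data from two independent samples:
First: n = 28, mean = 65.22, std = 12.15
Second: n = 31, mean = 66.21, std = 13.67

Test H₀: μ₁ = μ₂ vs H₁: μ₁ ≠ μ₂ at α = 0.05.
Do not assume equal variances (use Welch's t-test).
Welch's two-sample t-test:
H₀: μ₁ = μ₂
H₁: μ₁ ≠ μ₂
s₁²/n₁ = 12.15²/28 = 5.2722,  s₂²/n₂ = 13.67²/31 = 6.0280
SE = √(s₁²/n₁ + s₂²/n₂) = √(5.2722 + 6.0280) = 3.3616
df (Welch-Satterthwaite) = (s₁²/n₁ + s₂²/n₂)² / [(s₁²/n₁)²/(n₁-1) + (s₂²/n₂)²/(n₂-1)] ≈ 56.99
t = (x̄₁ - x̄₂) / SE = (65.22 - 66.21) / 3.3616 = -0.99 / 3.3616 = -0.295
p-value = 0.7694

Since p-value > α = 0.05, we fail to reject H₀.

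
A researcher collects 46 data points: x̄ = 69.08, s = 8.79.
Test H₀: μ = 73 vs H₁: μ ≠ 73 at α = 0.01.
One-sample t-test:
H₀: μ = 73
H₁: μ ≠ 73
df = n - 1 = 45
t = (x̄ - μ₀) / (s/√n) = (69.08 - 73) / (8.79/√46) = -3.025
p-value = 0.0041

Since p-value < α = 0.01, we reject H₀.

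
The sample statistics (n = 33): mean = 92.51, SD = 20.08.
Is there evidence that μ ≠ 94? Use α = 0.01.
One-sample t-test:
H₀: μ = 94
H₁: μ ≠ 94
df = n - 1 = 32
t = (x̄ - μ₀) / (s/√n) = (92.51 - 94) / (20.08/√33) = -0.426
p-value = 0.6728

Since p-value > α = 0.01, we fail to reject H₀.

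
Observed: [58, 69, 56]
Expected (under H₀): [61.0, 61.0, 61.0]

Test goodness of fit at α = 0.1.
Chi-square goodness of fit test:
H₀: observed counts match expected distribution
H₁: observed counts differ from expected distribution
df = k - 1 = 2
χ² = Σ(O - E)²/E
   = (58 - 61.0)²/61.0 + (69 - 61.0)²/61.0 + (56 - 61.0)²/61.0
   = 0.148 + 1.049 + 0.410
   = 1.61
p-value = 0.4479

Since p-value > α = 0.1, we fail to reject H₀.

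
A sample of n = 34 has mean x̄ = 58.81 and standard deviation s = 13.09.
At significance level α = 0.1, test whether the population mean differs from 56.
One-sample t-test:
H₀: μ = 56
H₁: μ ≠ 56
df = n - 1 = 33
t = (x̄ - μ₀) / (s/√n) = (58.81 - 56) / (13.09/√34) = 1.252
p-value = 0.2195

Since p-value > α = 0.1, we fail to reject H₀.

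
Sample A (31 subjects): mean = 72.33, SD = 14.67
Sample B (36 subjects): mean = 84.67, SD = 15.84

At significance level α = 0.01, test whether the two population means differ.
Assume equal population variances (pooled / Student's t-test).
Student's two-sample t-test (equal variances):
H₀: μ₁ = μ₂
H₁: μ₁ ≠ μ₂
df = n₁ + n₂ - 2 = 65
Pooled variance s_p² = [(n₁-1)s₁² + (n₂-1)s₂²] / (n₁ + n₂ - 2) = [(30)(14.67²) + (35)(15.84²)] / 65 = 234.4302
SE = √(s_p²(1/n₁ + 1/n₂)) = √(234.4302 × (1/31 + 1/36)) = 3.7516
t = (x̄₁ - x̄₂) / SE = (72.33 - 84.67) / 3.7516 = -12.34 / 3.7516 = -3.289
p-value = 0.0016

Since p-value < α = 0.01, we reject H₀.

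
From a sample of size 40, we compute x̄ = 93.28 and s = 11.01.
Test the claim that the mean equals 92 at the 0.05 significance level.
One-sample t-test:
H₀: μ = 92
H₁: μ ≠ 92
df = n - 1 = 39
t = (x̄ - μ₀) / (s/√n) = (93.28 - 92) / (11.01/√40) = 0.735
p-value = 0.4666

Since p-value > α = 0.05, we fail to reject H₀.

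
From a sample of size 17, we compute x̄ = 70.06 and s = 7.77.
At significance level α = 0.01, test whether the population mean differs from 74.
One-sample t-test:
H₀: μ = 74
H₁: μ ≠ 74
df = n - 1 = 16
t = (x̄ - μ₀) / (s/√n) = (70.06 - 74) / (7.77/√17) = -2.091
p-value = 0.0529

Since p-value > α = 0.01, we fail to reject H₀.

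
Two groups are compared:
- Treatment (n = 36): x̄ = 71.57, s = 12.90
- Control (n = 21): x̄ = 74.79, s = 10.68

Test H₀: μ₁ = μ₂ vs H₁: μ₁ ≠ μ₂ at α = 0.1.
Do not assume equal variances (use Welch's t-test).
Welch's two-sample t-test:
H₀: μ₁ = μ₂
H₁: μ₁ ≠ μ₂
s₁²/n₁ = 12.90²/36 = 4.6225,  s₂²/n₂ = 10.68²/21 = 5.4315
SE = √(s₁²/n₁ + s₂²/n₂) = √(4.6225 + 5.4315) = 3.1708
df (Welch-Satterthwaite) = (s₁²/n₁ + s₂²/n₂)² / [(s₁²/n₁)²/(n₁-1) + (s₂²/n₂)²/(n₂-1)] ≈ 48.47
t = (x̄₁ - x̄₂) / SE = (71.57 - 74.79) / 3.1708 = -3.22 / 3.1708 = -1.016
p-value = 0.3149

Since p-value > α = 0.1, we fail to reject H₀.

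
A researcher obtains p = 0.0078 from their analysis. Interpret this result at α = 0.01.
Since p = 0.0078 < α = 0.01, reject H₀.
There is sufficient evidence to reject the null hypothesis; the result is statistically significant at the 0.01 level.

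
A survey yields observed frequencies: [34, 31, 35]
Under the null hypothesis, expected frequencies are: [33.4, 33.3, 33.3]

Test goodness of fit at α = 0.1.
Chi-square goodness of fit test:
H₀: observed counts match expected distribution
H₁: observed counts differ from expected distribution
df = k - 1 = 2
χ² = Σ(O - E)²/E
   = (34 - 33.4)²/33.4 + (31 - 33.3)²/33.3 + (35 - 33.3)²/33.3
   = 0.011 + 0.159 + 0.087
   = 0.26
p-value = 0.8797

Since p-value > α = 0.1, we fail to reject H₀.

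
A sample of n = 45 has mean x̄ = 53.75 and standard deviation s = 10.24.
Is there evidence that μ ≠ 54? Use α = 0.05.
One-sample t-test:
H₀: μ = 54
H₁: μ ≠ 54
df = n - 1 = 44
t = (x̄ - μ₀) / (s/√n) = (53.75 - 54) / (10.24/√45) = -0.164
p-value = 0.8707

Since p-value > α = 0.05, we fail to reject H₀.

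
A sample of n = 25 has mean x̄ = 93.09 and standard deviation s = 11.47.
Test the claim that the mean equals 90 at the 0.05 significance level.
One-sample t-test:
H₀: μ = 90
H₁: μ ≠ 90
df = n - 1 = 24
t = (x̄ - μ₀) / (s/√n) = (93.09 - 90) / (11.47/√25) = 1.347
p-value = 0.1906

Since p-value > α = 0.05, we fail to reject H₀.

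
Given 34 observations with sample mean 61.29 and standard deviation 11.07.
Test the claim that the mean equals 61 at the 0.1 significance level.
One-sample t-test:
H₀: μ = 61
H₁: μ ≠ 61
df = n - 1 = 33
t = (x̄ - μ₀) / (s/√n) = (61.29 - 61) / (11.07/√34) = 0.153
p-value = 0.8795

Since p-value > α = 0.1, we fail to reject H₀.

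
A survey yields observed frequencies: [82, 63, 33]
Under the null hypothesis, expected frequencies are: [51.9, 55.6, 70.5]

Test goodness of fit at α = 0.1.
Chi-square goodness of fit test:
H₀: observed counts match expected distribution
H₁: observed counts differ from expected distribution
df = k - 1 = 2
χ² = Σ(O - E)²/E
   = (82 - 51.9)²/51.9 + (63 - 55.6)²/55.6 + (33 - 70.5)²/70.5
   = 17.457 + 0.985 + 19.947
   = 38.39
p-value < 0.0001

Since p-value < α = 0.1, we reject H₀.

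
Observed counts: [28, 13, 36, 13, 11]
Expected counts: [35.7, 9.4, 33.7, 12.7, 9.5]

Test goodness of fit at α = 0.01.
Chi-square goodness of fit test:
H₀: observed counts match expected distribution
H₁: observed counts differ from expected distribution
df = k - 1 = 4
χ² = Σ(O - E)²/E
   = (28 - 35.7)²/35.7 + (13 - 9.4)²/9.4 + (36 - 33.7)²/33.7 + (13 - 12.7)²/12.7 + (11 - 9.5)²/9.5
   = 1.661 + 1.379 + 0.157 + 0.007 + 0.237
   = 3.44
p-value = 0.4870

Since p-value > α = 0.01, we fail to reject H₀.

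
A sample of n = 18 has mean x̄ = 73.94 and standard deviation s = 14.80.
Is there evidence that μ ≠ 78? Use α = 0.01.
One-sample t-test:
H₀: μ = 78
H₁: μ ≠ 78
df = n - 1 = 17
t = (x̄ - μ₀) / (s/√n) = (73.94 - 78) / (14.80/√18) = -1.164
p-value = 0.2606

Since p-value > α = 0.01, we fail to reject H₀.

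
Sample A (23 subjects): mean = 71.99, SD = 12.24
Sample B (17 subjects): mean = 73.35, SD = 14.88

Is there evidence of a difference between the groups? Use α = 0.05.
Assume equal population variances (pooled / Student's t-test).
Student's two-sample t-test (equal variances):
H₀: μ₁ = μ₂
H₁: μ₁ ≠ μ₂
df = n₁ + n₂ - 2 = 38
Pooled variance s_p² = [(n₁-1)s₁² + (n₂-1)s₂²] / (n₁ + n₂ - 2) = [(22)(12.24²) + (16)(14.88²)] / 38 = 179.9636
SE = √(s_p²(1/n₁ + 1/n₂)) = √(179.9636 × (1/23 + 1/17)) = 4.2908
t = (x̄₁ - x̄₂) / SE = (71.99 - 73.35) / 4.2908 = -1.36 / 4.2908 = -0.317
p-value = 0.7530

Since p-value > α = 0.05, we fail to reject H₀.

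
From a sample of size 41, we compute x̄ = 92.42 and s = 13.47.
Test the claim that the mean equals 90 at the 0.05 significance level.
One-sample t-test:
H₀: μ = 90
H₁: μ ≠ 90
df = n - 1 = 40
t = (x̄ - μ₀) / (s/√n) = (92.42 - 90) / (13.47/√41) = 1.150
p-value = 0.2568

Since p-value > α = 0.05, we fail to reject H₀.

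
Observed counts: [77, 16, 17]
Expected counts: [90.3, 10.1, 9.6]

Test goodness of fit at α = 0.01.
Chi-square goodness of fit test:
H₀: observed counts match expected distribution
H₁: observed counts differ from expected distribution
df = k - 1 = 2
χ² = Σ(O - E)²/E
   = (77 - 90.3)²/90.3 + (16 - 10.1)²/10.1 + (17 - 9.6)²/9.6
   = 1.959 + 3.447 + 5.704
   = 11.11
p-value = 0.0039

Since p-value < α = 0.01, we reject H₀.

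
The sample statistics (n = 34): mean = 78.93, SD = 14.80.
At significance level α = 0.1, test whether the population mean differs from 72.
One-sample t-test:
H₀: μ = 72
H₁: μ ≠ 72
df = n - 1 = 33
t = (x̄ - μ₀) / (s/√n) = (78.93 - 72) / (14.80/√34) = 2.730
p-value = 0.0101

Since p-value < α = 0.1, we reject H₀.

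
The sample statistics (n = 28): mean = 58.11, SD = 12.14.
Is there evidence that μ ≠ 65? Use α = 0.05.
One-sample t-test:
H₀: μ = 65
H₁: μ ≠ 65
df = n - 1 = 27
t = (x̄ - μ₀) / (s/√n) = (58.11 - 65) / (12.14/√28) = -3.003
p-value = 0.0057

Since p-value < α = 0.05, we reject H₀.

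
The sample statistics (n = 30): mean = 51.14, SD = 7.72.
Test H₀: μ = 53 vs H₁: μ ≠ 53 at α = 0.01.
One-sample t-test:
H₀: μ = 53
H₁: μ ≠ 53
df = n - 1 = 29
t = (x̄ - μ₀) / (s/√n) = (51.14 - 53) / (7.72/√30) = -1.320
p-value = 0.1973

Since p-value > α = 0.01, we fail to reject H₀.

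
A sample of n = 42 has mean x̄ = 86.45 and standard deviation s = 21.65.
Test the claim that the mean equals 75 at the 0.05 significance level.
One-sample t-test:
H₀: μ = 75
H₁: μ ≠ 75
df = n - 1 = 41
t = (x̄ - μ₀) / (s/√n) = (86.45 - 75) / (21.65/√42) = 3.427
p-value = 0.0014

Since p-value < α = 0.05, we reject H₀.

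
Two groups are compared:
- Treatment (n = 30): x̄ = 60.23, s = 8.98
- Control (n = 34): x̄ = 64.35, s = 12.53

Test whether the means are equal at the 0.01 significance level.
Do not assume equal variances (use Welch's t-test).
Welch's two-sample t-test:
H₀: μ₁ = μ₂
H₁: μ₁ ≠ μ₂
s₁²/n₁ = 8.98²/30 = 2.6880,  s₂²/n₂ = 12.53²/34 = 4.6177
SE = √(s₁²/n₁ + s₂²/n₂) = √(2.6880 + 4.6177) = 2.7029
df (Welch-Satterthwaite) = (s₁²/n₁ + s₂²/n₂)² / [(s₁²/n₁)²/(n₁-1) + (s₂²/n₂)²/(n₂-1)] ≈ 59.61
t = (x̄₁ - x̄₂) / SE = (60.23 - 64.35) / 2.7029 = -4.12 / 2.7029 = -1.524
p-value = 0.1327

Since p-value > α = 0.01, we fail to reject H₀.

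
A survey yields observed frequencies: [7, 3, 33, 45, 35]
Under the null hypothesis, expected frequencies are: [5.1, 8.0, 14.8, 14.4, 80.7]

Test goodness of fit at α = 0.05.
Chi-square goodness of fit test:
H₀: observed counts match expected distribution
H₁: observed counts differ from expected distribution
df = k - 1 = 4
χ² = Σ(O - E)²/E
   = (7 - 5.1)²/5.1 + (3 - 8.0)²/8.0 + (33 - 14.8)²/14.8 + (45 - 14.4)²/14.4 + (35 - 80.7)²/80.7
   = 0.708 + 3.125 + 22.381 + 65.025 + 25.880
   = 117.12
p-value < 0.0001

Since p-value < α = 0.05, we reject H₀.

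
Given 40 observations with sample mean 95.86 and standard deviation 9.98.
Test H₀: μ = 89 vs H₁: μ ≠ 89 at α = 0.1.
One-sample t-test:
H₀: μ = 89
H₁: μ ≠ 89
df = n - 1 = 39
t = (x̄ - μ₀) / (s/√n) = (95.86 - 89) / (9.98/√40) = 4.347
p-value = 0.0001

Since p-value < α = 0.1, we reject H₀.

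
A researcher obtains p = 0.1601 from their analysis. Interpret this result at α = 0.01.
Since p = 0.1601 > α = 0.01, fail to reject H₀.
There is insufficient evidence to reject the null hypothesis; the result is not statistically significant at the 0.01 level.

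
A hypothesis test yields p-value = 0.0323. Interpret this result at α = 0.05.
Since p = 0.0323 < α = 0.05, reject H₀.
There is sufficient evidence to reject the null hypothesis; the result is statistically significant at the 0.05 level.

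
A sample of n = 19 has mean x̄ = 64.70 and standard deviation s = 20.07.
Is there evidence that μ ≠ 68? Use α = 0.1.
One-sample t-test:
H₀: μ = 68
H₁: μ ≠ 68
df = n - 1 = 18
t = (x̄ - μ₀) / (s/√n) = (64.70 - 68) / (20.07/√19) = -0.717
p-value = 0.4827

Since p-value > α = 0.1, we fail to reject H₀.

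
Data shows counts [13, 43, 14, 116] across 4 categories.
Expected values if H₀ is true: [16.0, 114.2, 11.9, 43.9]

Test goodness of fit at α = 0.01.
Chi-square goodness of fit test:
H₀: observed counts match expected distribution
H₁: observed counts differ from expected distribution
df = k - 1 = 3
χ² = Σ(O - E)²/E
   = (13 - 16.0)²/16.0 + (43 - 114.2)²/114.2 + (14 - 11.9)²/11.9 + (116 - 43.9)²/43.9
   = 0.562 + 44.391 + 0.371 + 118.415
   = 163.74
p-value < 0.0001

Since p-value < α = 0.01, we reject H₀.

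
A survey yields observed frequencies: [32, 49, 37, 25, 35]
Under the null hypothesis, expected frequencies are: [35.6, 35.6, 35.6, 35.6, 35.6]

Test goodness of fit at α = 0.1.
Chi-square goodness of fit test:
H₀: observed counts match expected distribution
H₁: observed counts differ from expected distribution
df = k - 1 = 4
χ² = Σ(O - E)²/E
   = (32 - 35.6)²/35.6 + (49 - 35.6)²/35.6 + (37 - 35.6)²/35.6 + (25 - 35.6)²/35.6 + (35 - 35.6)²/35.6
   = 0.364 + 5.044 + 0.055 + 3.156 + 0.010
   = 8.63
p-value = 0.0711

Since p-value < α = 0.1, we reject H₀.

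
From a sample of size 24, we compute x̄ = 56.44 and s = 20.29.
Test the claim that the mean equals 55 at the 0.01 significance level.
One-sample t-test:
H₀: μ = 55
H₁: μ ≠ 55
df = n - 1 = 23
t = (x̄ - μ₀) / (s/√n) = (56.44 - 55) / (20.29/√24) = 0.348
p-value = 0.7312

Since p-value > α = 0.01, we fail to reject H₀.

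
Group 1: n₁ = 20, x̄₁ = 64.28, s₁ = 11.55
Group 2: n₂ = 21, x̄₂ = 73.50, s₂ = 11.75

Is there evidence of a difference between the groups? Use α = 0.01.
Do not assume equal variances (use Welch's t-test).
Welch's two-sample t-test:
H₀: μ₁ = μ₂
H₁: μ₁ ≠ μ₂
s₁²/n₁ = 11.55²/20 = 6.6701,  s₂²/n₂ = 11.75²/21 = 6.5744
SE = √(s₁²/n₁ + s₂²/n₂) = √(6.6701 + 6.5744) = 3.6393
df (Welch-Satterthwaite) = (s₁²/n₁ + s₂²/n₂)² / [(s₁²/n₁)²/(n₁-1) + (s₂²/n₂)²/(n₂-1)] ≈ 38.96
t = (x̄₁ - x̄₂) / SE = (64.28 - 73.50) / 3.6393 = -9.22 / 3.6393 = -2.533
p-value = 0.0154

Since p-value > α = 0.01, we fail to reject H₀.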